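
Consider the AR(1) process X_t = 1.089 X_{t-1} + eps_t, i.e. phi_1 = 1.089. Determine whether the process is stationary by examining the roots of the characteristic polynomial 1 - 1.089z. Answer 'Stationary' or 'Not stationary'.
\text{Not stationary}

The AR(p) characteristic polynomial is P(z) = 1 - 1.089z.
Stationarity requires all roots to lie outside the unit circle, i.e. |z| > 1 for every root.
This is linear in z: 1 + (-1.089) z = 0  =>  z = -1/(-1.089) = 0.918274,  |z| = 0.918274.
Moduli of all roots: 0.9183.
All moduli strictly greater than 1? No.
Verdict: Not stationary.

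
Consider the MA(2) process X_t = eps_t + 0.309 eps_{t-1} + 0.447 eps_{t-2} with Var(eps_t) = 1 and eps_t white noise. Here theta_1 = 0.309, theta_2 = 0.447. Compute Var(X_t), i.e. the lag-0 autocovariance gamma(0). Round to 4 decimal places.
\gamma(0) = 1.2953

For an MA(q) process X_t = eps_t + sum_i theta_i eps_{t-i} with
Var(eps_t) = sigma^2, the variance is
  gamma(0) = sigma^2 * (1 + sum_i theta_i^2).
  sum_i theta_i^2 = (0.309)^2 + (0.447)^2 = 0.095481 + 0.199809 = 0.29529.
  gamma(0) = 1 * (1 + 0.29529) = 1 * 1.29529 = 1.29529, which rounds to 1.2953.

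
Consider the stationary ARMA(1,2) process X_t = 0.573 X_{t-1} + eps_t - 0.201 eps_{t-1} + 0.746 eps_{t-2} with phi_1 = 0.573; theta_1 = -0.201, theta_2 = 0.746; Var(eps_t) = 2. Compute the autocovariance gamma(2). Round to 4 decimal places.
\gamma(2) = 3.2266

Multiply the model equation by X_{t-k} and take expectations. With theta_0 = psi_0 = 1 and psi_j the MA(infinity) weights, this gives
  gamma(k) - sum_i phi_i gamma(k-i) = c_k,
  c_k = sigma^2 * sum_{j=k..q} theta_j psi_{j-k}   (c_k = 0 for k > q),
using gamma(-m) = gamma(m).
psi-weights needed (psi_j = theta_j + sum_i phi_i psi_{j-i}):
  psi_1 = theta_1 + phi_1 = -0.201 + (0.573) = 0.372
  psi_2 = theta_2 + phi_1 psi_1 = 0.746 + (0.573)(0.372) = 0.959156
Right-hand sides:
  c_0 = sigma^2 (1 + theta_1 psi_1 + theta_2 psi_2) = 2 * (1 + (-0.201)(0.372) + (0.746)(0.959156)) = 2 * 1.640758 = 3.281517
  c_1 = sigma^2 (theta_1 + theta_2 psi_1) = 2 * (-0.201 + (0.746)(0.372)) = 0.153024
  c_2 = sigma^2 theta_2 = 2 * (0.746) = 1.492
Equations for k = 0 and k = 1 (AR order 1):
  gamma(0) = phi_1 gamma(1) + c_0
  gamma(1) = phi_1 gamma(0) + c_1
Substituting the second into the first: gamma(0) (1 - phi_1^2) = c_0 + phi_1 c_1, so
  gamma(0) = (c_0 + phi_1 c_1) / (1 - phi_1^2) = (3.281517 + (0.573)(0.153024)) / (1 - (0.573)^2) = 3.3692 / 0.671671 = 5.016146.
  gamma(1) = phi_1 gamma(0) + c_1 = (0.573)(5.016146) + (0.153024) = 3.027275.
For k = 2: gamma(2) = phi_1 gamma(1) + c_2
  = (0.573)(3.027275) + (1.492) = 3.226629.
Therefore gamma(2) = 3.2266 (to 4 decimal places).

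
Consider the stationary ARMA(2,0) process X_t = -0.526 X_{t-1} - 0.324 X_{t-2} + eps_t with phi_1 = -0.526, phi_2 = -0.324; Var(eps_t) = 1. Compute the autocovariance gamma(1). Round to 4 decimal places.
\gamma(1) = -0.5271

Multiply the model equation by X_{t-k} and take expectations. With theta_0 = psi_0 = 1 and psi_j the MA(infinity) weights, this gives
  gamma(k) - sum_i phi_i gamma(k-i) = c_k,
  c_k = sigma^2 * sum_{j=k..q} theta_j psi_{j-k}   (c_k = 0 for k > q),
using gamma(-m) = gamma(m).
Pure AR (q = 0): c_0 = sigma^2 = 1, c_k = 0 for k >= 1.
Equations for k = 0, 1, 2 (AR order 2, c_2 = 0):
  (E0) gamma(0) = phi_1 gamma(1) + phi_2 gamma(2) + c_0
  (E1) gamma(1) = phi_1 gamma(0) + phi_2 gamma(1) + c_1
  (E2) gamma(2) = phi_1 gamma(1) + phi_2 gamma(0)
From (E1): gamma(1) = A gamma(0) + B with
  A = phi_1 / (1 - phi_2) = -0.526 / 1.324 = -0.397281,   B = c_1 / (1 - phi_2) = 0 / 1.324 = 0.
Insert (E2) into (E0): gamma(0) (1 - phi_2^2) = phi_1 (1 + phi_2) gamma(1) + c_0.
  phi_1 (1 + phi_2) = (-0.526)(0.676) = -0.355576,   1 - phi_2^2 = 0.895024.
Replace gamma(1) by A gamma(0) + B and collect gamma(0):
  gamma(0) [0.895024 - (-0.355576)(-0.397281)] = c_0 = 1
  gamma(0) * 0.75376 = 1
  gamma(0) = 1 / 0.75376 = 1.326681.
  gamma(1) = A gamma(0) = (-0.397281)(1.326681) = -0.527065.
Therefore gamma(1) = -0.5271 (to 4 decimal places).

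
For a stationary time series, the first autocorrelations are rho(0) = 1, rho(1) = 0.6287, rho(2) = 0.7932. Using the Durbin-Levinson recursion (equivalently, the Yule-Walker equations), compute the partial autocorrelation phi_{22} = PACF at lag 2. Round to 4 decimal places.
\phi_{22} = 0.6580

The PACF at lag k is phi_{kk}, the last component of the solution
to the Yule-Walker system G_k phi = r_k where
  (G_k)_{ij} = rho(|i - j|), (r_k)_i = rho(i), i,j = 1..k.
Equivalently, Durbin-Levinson gives phi_{kk} iteratively:
  phi_{11} = rho(1)
  phi_{kk} = [rho(k) - sum_{j=1..k-1} phi_{k-1,j} rho(k-j)]
            / [1 - sum_{j=1..k-1} phi_{k-1,j} rho(j)],
  phi_{k,j} = phi_{k-1,j} - phi_{kk} phi_{k-1,k-j},  j = 1..k-1.
Step k = 1:
  phi_11 = rho(1) = 0.6287.
Step k = 2:
  phi_22 = [rho(2) - phi_11 rho(1)] / [1 - phi_11 rho(1)] = [0.7932 - (0.6287)(0.6287)] / [1 - (0.6287)(0.6287)]
         = 0.39793631 / 0.60473631 = 0.658.
Therefore phi_{22} = 0.6580.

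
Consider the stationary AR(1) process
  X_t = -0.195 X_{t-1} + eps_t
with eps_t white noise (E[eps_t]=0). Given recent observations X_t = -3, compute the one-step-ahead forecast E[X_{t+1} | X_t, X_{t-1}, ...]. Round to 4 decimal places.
E[X_{t+1} \mid \mathcal F_t] = 0.5850

For an AR(p) model X_t = c + sum_i phi_i X_{t-i} + eps_t, the
one-step-ahead conditional mean is
  E[X_{t+1} | X_t, ...] = c + sum_i phi_i X_{t+1-i}.
Substitute known values:
  E[X_{t+1} | ...] = (-0.195) * (-3)
                   = 0.5850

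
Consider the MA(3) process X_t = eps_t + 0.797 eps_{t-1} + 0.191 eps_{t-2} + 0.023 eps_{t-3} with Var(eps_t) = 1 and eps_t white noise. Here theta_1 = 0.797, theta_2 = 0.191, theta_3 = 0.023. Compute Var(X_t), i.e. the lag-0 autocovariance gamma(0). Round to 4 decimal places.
\gamma(0) = 1.6722

For an MA(q) process X_t = eps_t + sum_i theta_i eps_{t-i} with
Var(eps_t) = sigma^2, the variance is
  gamma(0) = sigma^2 * (1 + sum_i theta_i^2).
  sum_i theta_i^2 = (0.797)^2 + (0.191)^2 + (0.023)^2 = 0.635209 + 0.036481 + 0.000529 = 0.672219.
  gamma(0) = 1 * (1 + 0.672219) = 1 * 1.672219 = 1.672219, which rounds to 1.6722.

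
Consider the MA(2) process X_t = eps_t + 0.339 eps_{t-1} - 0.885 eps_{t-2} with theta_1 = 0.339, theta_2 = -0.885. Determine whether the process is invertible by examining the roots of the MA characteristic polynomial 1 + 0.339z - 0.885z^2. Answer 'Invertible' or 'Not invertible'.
\text{Not invertible}

The MA(q) characteristic polynomial is P(z) = 1 + 0.339z - 0.885z^2.
Invertibility requires all roots to lie outside the unit circle, i.e. |z| > 1 for every root.
Set 1 + (0.339) z + (-0.885) z^2 = 0, i.e. a z^2 + b z + c = 0 with a = -0.885, b = 0.339, c = 1.
Discriminant D = b^2 - 4ac = (0.339)^2 - 4*(-0.885)*1 = 0.114921 - (-3.54) = 3.654921.
D >= 0, so the roots are real: z = (-b +/- sqrt(D)) / (2a) = (-0.339 +/- 1.911785) / (-1.77).
  z_1 = (-0.339 + 1.911785) / (-1.77) = -0.8886,   |z_1| = 0.8886.
  z_2 = (-0.339 - 1.911785) / (-1.77) = 1.2716,   |z_2| = 1.2716.
Moduli of all roots: 0.8886, 1.2716.
All moduli strictly greater than 1? No.
Verdict: Not invertible.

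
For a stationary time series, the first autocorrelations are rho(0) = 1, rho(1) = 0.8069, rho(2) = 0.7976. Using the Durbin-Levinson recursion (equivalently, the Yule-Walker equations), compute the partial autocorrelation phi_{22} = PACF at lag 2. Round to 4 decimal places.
\phi_{22} = 0.4199

The PACF at lag k is phi_{kk}, the last component of the solution
to the Yule-Walker system G_k phi = r_k where
  (G_k)_{ij} = rho(|i - j|), (r_k)_i = rho(i), i,j = 1..k.
Equivalently, Durbin-Levinson gives phi_{kk} iteratively:
  phi_{11} = rho(1)
  phi_{kk} = [rho(k) - sum_{j=1..k-1} phi_{k-1,j} rho(k-j)]
            / [1 - sum_{j=1..k-1} phi_{k-1,j} rho(j)],
  phi_{k,j} = phi_{k-1,j} - phi_{kk} phi_{k-1,k-j},  j = 1..k-1.
Step k = 1:
  phi_11 = rho(1) = 0.8069.
Step k = 2:
  phi_22 = [rho(2) - phi_11 rho(1)] / [1 - phi_11 rho(1)] = [0.7976 - (0.8069)(0.8069)] / [1 - (0.8069)(0.8069)]
         = 0.14651239 / 0.34891239 = 0.4199.
Therefore phi_{22} = 0.4199.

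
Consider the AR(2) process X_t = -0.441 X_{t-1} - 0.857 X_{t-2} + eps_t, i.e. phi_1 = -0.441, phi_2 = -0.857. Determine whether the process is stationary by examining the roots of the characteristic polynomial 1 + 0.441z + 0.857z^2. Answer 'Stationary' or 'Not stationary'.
\text{Stationary}

The AR(p) characteristic polynomial is P(z) = 1 + 0.441z + 0.857z^2.
Stationarity requires all roots to lie outside the unit circle, i.e. |z| > 1 for every root.
Set 1 + (0.441) z + (0.857) z^2 = 0, i.e. a z^2 + b z + c = 0 with a = 0.857, b = 0.441, c = 1.
Discriminant D = b^2 - 4ac = (0.441)^2 - 4*(0.857)*1 = 0.194481 - (3.428) = -3.233519.
D < 0, so the roots are the complex-conjugate pair z = (-b +/- i sqrt(-D)) / (2a) = -0.2573 +/- 1.0491i.
For a conjugate pair |z|^2 = z * conj(z) = (product of roots) = c/a = 1/(0.857) = 1.166861, so |z| = sqrt(1.166861) = 1.0802 for both roots.
Moduli of all roots: 1.0802, 1.0802.
All moduli strictly greater than 1? Yes.
Verdict: Stationary.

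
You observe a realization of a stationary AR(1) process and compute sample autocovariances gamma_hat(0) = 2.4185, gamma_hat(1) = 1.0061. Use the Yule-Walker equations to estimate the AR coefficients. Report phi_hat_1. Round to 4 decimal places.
\hat\phi_{1} = 0.4160

The Yule-Walker equations for an AR(p) process read, in matrix form,
  Gamma_p phi = r_p,   with   (Gamma_p)_{ij} = gamma(|i - j|),
                       (r_p)_i = gamma(i),   i,j = 1..p.
Substitute the sample gammas (Toeplitz matrix and right-hand side of size 1):
  Gamma_p = [[2.4185]]
  r_p     = [1.0061]
With p = 1 this is the single equation gamma(0) phi_1 = gamma(1):
  phi_hat_1 = gamma(1) / gamma(0) = 1.0061 / 2.4185 = 0.4160.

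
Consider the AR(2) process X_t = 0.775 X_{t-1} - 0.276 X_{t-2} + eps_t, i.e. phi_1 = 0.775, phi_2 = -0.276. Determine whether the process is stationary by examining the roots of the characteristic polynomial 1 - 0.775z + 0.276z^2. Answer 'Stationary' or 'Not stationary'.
\text{Stationary}

The AR(p) characteristic polynomial is P(z) = 1 - 0.775z + 0.276z^2.
Stationarity requires all roots to lie outside the unit circle, i.e. |z| > 1 for every root.
Set 1 + (-0.775) z + (0.276) z^2 = 0, i.e. a z^2 + b z + c = 0 with a = 0.276, b = -0.775, c = 1.
Discriminant D = b^2 - 4ac = (-0.775)^2 - 4*(0.276)*1 = 0.600625 - (1.104) = -0.503375.
D < 0, so the roots are the complex-conjugate pair z = (-b +/- i sqrt(-D)) / (2a) = 1.404 +/- 1.2853i.
For a conjugate pair |z|^2 = z * conj(z) = (product of roots) = c/a = 1/(0.276) = 3.623188, so |z| = sqrt(3.623188) = 1.9035 for both roots.
Moduli of all roots: 1.9035, 1.9035.
All moduli strictly greater than 1? Yes.
Verdict: Stationary.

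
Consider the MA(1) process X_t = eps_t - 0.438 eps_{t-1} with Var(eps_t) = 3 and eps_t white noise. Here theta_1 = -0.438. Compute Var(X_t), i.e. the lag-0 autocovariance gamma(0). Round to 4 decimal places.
\gamma(0) = 3.5755

For an MA(q) process X_t = eps_t + sum_i theta_i eps_{t-i} with
Var(eps_t) = sigma^2, the variance is
  gamma(0) = sigma^2 * (1 + sum_i theta_i^2).
  sum_i theta_i^2 = (-0.438)^2 = 0.191844.
  gamma(0) = 3 * (1 + 0.191844) = 3 * 1.191844 = 3.575532, which rounds to 3.5755.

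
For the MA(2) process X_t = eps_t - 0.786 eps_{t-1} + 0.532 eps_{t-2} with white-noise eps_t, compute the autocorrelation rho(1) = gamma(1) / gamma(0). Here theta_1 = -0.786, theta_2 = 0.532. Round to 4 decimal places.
\rho(1) = -0.6335

For an MA(q) process with theta_0 = 1, the autocovariance is
  gamma(k) = sigma^2 * sum_{i=0..q-k} theta_i * theta_{i+k},
and rho(k) = gamma(k) / gamma(0). Sigma^2 cancels.
  numerator   = (1)*(-0.786) + (-0.786)*(0.532) = -1.204152.
  denominator = (1)^2 + (-0.786)^2 + (0.532)^2 = 1.90082.
  rho(1) = -1.204152 / 1.90082 = -0.6335.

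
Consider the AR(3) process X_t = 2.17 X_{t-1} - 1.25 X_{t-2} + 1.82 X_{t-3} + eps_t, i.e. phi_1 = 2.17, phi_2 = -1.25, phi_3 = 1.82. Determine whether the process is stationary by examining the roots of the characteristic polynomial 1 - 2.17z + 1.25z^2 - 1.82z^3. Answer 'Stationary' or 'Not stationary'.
\text{Not stationary}

The AR(p) characteristic polynomial is P(z) = 1 - 2.17z + 1.25z^2 - 1.82z^3.
Stationarity requires all roots to lie outside the unit circle, i.e. |z| > 1 for every root.
Degree 3: look for a simple real root z0 first, then factor out (1 - z/z0) and solve the remaining quadratic.
Testing z0 = 0.5: P(0.5) = 1 + (-2.17)(0.5) + (1.25)(0.5)^2 + (-1.82)(0.5)^3
  = 1 + (-1.085) + (0.3125) + (-0.2275) = 0.  So z_0 = 0.5 is a root, |z_0| = 0.5.
Divide out the factor (1 - 2 z) = (1 - z/z0) (since 1/z0 = 2):
  P(z) = (1 - 2 z)(1 + (-0.17) z + (0.91) z^2)
  [check: z-coef -0.17 - (2) = -2.17; z^2-coef 0.91 - (2)(-0.17) = 1.25; z^3-coef -(2)(0.91) = -1.82.]
Remaining roots from the quadratic factor 1 + (-0.17) z + (0.91) z^2:
  Set 1 + (-0.17) z + (0.91) z^2 = 0, i.e. a z^2 + b z + c = 0 with a = 0.91, b = -0.17, c = 1.
  Discriminant D = b^2 - 4ac = (-0.17)^2 - 4*(0.91)*1 = 0.0289 - (3.64) = -3.6111.
  D < 0, so the roots are the complex-conjugate pair z = (-b +/- i sqrt(-D)) / (2a) = 0.0934 +/- 1.0441i.
  For a conjugate pair |z|^2 = z * conj(z) = (product of roots) = c/a = 1/(0.91) = 1.098901, so |z| = sqrt(1.098901) = 1.0483 for both roots.
Moduli of all roots: 0.5000, 1.0483, 1.0483.
All moduli strictly greater than 1? No.
Verdict: Not stationary.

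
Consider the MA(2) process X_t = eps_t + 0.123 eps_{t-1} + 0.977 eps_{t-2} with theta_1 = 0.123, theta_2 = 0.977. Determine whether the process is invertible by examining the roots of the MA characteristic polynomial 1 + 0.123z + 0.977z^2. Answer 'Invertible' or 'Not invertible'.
\text{Invertible}

The MA(q) characteristic polynomial is P(z) = 1 + 0.123z + 0.977z^2.
Invertibility requires all roots to lie outside the unit circle, i.e. |z| > 1 for every root.
Set 1 + (0.123) z + (0.977) z^2 = 0, i.e. a z^2 + b z + c = 0 with a = 0.977, b = 0.123, c = 1.
Discriminant D = b^2 - 4ac = (0.123)^2 - 4*(0.977)*1 = 0.015129 - (3.908) = -3.892871.
D < 0, so the roots are the complex-conjugate pair z = (-b +/- i sqrt(-D)) / (2a) = -0.0629 +/- 1.0097i.
For a conjugate pair |z|^2 = z * conj(z) = (product of roots) = c/a = 1/(0.977) = 1.023541, so |z| = sqrt(1.023541) = 1.0117 for both roots.
Moduli of all roots: 1.0117, 1.0117.
All moduli strictly greater than 1? Yes.
Verdict: Invertible.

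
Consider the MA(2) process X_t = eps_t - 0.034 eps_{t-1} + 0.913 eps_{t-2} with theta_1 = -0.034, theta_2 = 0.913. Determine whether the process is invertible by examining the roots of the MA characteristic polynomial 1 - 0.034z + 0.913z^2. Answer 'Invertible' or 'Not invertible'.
\text{Invertible}

The MA(q) characteristic polynomial is P(z) = 1 - 0.034z + 0.913z^2.
Invertibility requires all roots to lie outside the unit circle, i.e. |z| > 1 for every root.
Set 1 + (-0.034) z + (0.913) z^2 = 0, i.e. a z^2 + b z + c = 0 with a = 0.913, b = -0.034, c = 1.
Discriminant D = b^2 - 4ac = (-0.034)^2 - 4*(0.913)*1 = 0.001156 - (3.652) = -3.650844.
D < 0, so the roots are the complex-conjugate pair z = (-b +/- i sqrt(-D)) / (2a) = 0.0186 +/- 1.0464i.
For a conjugate pair |z|^2 = z * conj(z) = (product of roots) = c/a = 1/(0.913) = 1.09529, so |z| = sqrt(1.09529) = 1.0466 for both roots.
Moduli of all roots: 1.0466, 1.0466.
All moduli strictly greater than 1? Yes.
Verdict: Invertible.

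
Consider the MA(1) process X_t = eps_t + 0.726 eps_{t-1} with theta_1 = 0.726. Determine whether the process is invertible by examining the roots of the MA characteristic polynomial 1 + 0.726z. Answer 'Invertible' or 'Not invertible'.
\text{Invertible}

The MA(q) characteristic polynomial is P(z) = 1 + 0.726z.
Invertibility requires all roots to lie outside the unit circle, i.e. |z| > 1 for every root.
This is linear in z: 1 + (0.726) z = 0  =>  z = -1/(0.726) = -1.37741,  |z| = 1.37741.
Moduli of all roots: 1.3774.
All moduli strictly greater than 1? Yes.
Verdict: Invertible.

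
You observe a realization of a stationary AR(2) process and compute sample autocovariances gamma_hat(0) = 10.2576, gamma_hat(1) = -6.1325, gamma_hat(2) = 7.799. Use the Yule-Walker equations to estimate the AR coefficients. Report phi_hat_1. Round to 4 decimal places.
\hat\phi_{1} = -0.2230

The Yule-Walker equations for an AR(p) process read, in matrix form,
  Gamma_p phi = r_p,   with   (Gamma_p)_{ij} = gamma(|i - j|),
                       (r_p)_i = gamma(i),   i,j = 1..p.
Substitute the sample gammas (Toeplitz matrix and right-hand side of size 2):
  Gamma_p = [[10.2576, -6.1325], [-6.1325, 10.2576]]
  r_p     = [-6.1325, 7.799]
Written out:
  10.2576 phi_1 - 6.1325 phi_2 = -6.1325
  -6.1325 phi_1 + 10.2576 phi_2 = 7.799
Solve by Cramer's rule:
  det = gamma(0)^2 - gamma(1)^2 = (10.2576)^2 - (-6.1325)^2 = 105.21835776 - 37.60755625 = 67.61080151
  phi_hat_1 = [gamma(1) gamma(0) - gamma(1) gamma(2)] / det = [(-6.1325)(10.2576) - (-6.1325)(7.799)] / 67.61080151 = -15.0773645 / 67.61080151 = -0.223
  phi_hat_2 = [gamma(0) gamma(2) - gamma(1)^2] / det = [(10.2576)(7.799) - (-6.1325)^2] / 67.61080151 = 42.39146615 / 67.61080151 = 0.627
So phi_hat = [-0.2230, 0.6270].
Therefore phi_hat_1 = -0.2230.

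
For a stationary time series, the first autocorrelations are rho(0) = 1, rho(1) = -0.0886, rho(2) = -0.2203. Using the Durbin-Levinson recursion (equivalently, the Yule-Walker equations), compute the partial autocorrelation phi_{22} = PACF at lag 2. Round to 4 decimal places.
\phi_{22} = -0.2300

The PACF at lag k is phi_{kk}, the last component of the solution
to the Yule-Walker system G_k phi = r_k where
  (G_k)_{ij} = rho(|i - j|), (r_k)_i = rho(i), i,j = 1..k.
Equivalently, Durbin-Levinson gives phi_{kk} iteratively:
  phi_{11} = rho(1)
  phi_{kk} = [rho(k) - sum_{j=1..k-1} phi_{k-1,j} rho(k-j)]
            / [1 - sum_{j=1..k-1} phi_{k-1,j} rho(j)],
  phi_{k,j} = phi_{k-1,j} - phi_{kk} phi_{k-1,k-j},  j = 1..k-1.
Step k = 1:
  phi_11 = rho(1) = -0.0886.
Step k = 2:
  phi_22 = [rho(2) - phi_11 rho(1)] / [1 - phi_11 rho(1)] = [-0.2203 - (-0.0886)(-0.0886)] / [1 - (-0.0886)(-0.0886)]
         = -0.22814996 / 0.99215004 = -0.23.
Therefore phi_{22} = -0.2300.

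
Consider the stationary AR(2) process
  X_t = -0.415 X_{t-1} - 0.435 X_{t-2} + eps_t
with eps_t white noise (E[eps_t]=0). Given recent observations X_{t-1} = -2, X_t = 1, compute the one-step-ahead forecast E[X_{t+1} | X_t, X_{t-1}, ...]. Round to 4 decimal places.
E[X_{t+1} \mid \mathcal F_t] = 0.4550

For an AR(p) model X_t = c + sum_i phi_i X_{t-i} + eps_t, the
one-step-ahead conditional mean is
  E[X_{t+1} | X_t, ...] = c + sum_i phi_i X_{t+1-i}.
Substitute known values:
  E[X_{t+1} | ...] = (-0.415) * (1) + (-0.435) * (-2)
                   = 0.4550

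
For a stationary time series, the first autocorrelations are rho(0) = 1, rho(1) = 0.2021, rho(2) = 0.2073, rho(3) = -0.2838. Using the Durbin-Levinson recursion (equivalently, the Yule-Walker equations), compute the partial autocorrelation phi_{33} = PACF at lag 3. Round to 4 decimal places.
\phi_{33} = -0.3800

The PACF at lag k is phi_{kk}, the last component of the solution
to the Yule-Walker system G_k phi = r_k where
  (G_k)_{ij} = rho(|i - j|), (r_k)_i = rho(i), i,j = 1..k.
Equivalently, Durbin-Levinson gives phi_{kk} iteratively:
  phi_{11} = rho(1)
  phi_{kk} = [rho(k) - sum_{j=1..k-1} phi_{k-1,j} rho(k-j)]
            / [1 - sum_{j=1..k-1} phi_{k-1,j} rho(j)],
  phi_{k,j} = phi_{k-1,j} - phi_{kk} phi_{k-1,k-j},  j = 1..k-1.
Step k = 1:
  phi_11 = rho(1) = 0.2021.
Step k = 2:
  phi_22 = [rho(2) - phi_11 rho(1)] / [1 - phi_11 rho(1)] = [0.2073 - (0.2021)(0.2021)] / [1 - (0.2021)(0.2021)]
         = 0.16645559 / 0.95915559 = 0.173544.
  Update: phi_21 = phi_11 - phi_22 phi_11 = 0.2021 - (0.173544)(0.2021) = 0.167027.
Step k = 3:
  phi_33 = [rho(3) - phi_21 rho(2) - phi_22 rho(1)] / [1 - phi_21 rho(1) - phi_22 rho(2)]
    numerator   = -0.2838 - (0.167027)(0.2073) - (0.173544)(0.2021) = -0.35349787
    denominator = 1 - (0.167027)(0.2021) - (0.173544)(0.2073) = 0.93026824
  phi_33 = -0.35349787 / 0.93026824 = -0.38.
Therefore phi_{33} = -0.3800.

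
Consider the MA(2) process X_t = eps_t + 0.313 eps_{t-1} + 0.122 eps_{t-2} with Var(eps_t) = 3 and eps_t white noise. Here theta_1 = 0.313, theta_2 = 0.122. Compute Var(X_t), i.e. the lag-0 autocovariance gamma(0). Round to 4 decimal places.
\gamma(0) = 3.3386

For an MA(q) process X_t = eps_t + sum_i theta_i eps_{t-i} with
Var(eps_t) = sigma^2, the variance is
  gamma(0) = sigma^2 * (1 + sum_i theta_i^2).
  sum_i theta_i^2 = (0.313)^2 + (0.122)^2 = 0.097969 + 0.014884 = 0.112853.
  gamma(0) = 3 * (1 + 0.112853) = 3 * 1.112853 = 3.338559, which rounds to 3.3386.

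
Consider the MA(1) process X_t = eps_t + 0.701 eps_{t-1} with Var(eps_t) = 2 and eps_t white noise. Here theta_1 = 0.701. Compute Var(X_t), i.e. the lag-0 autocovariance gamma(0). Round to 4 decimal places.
\gamma(0) = 2.9828

For an MA(q) process X_t = eps_t + sum_i theta_i eps_{t-i} with
Var(eps_t) = sigma^2, the variance is
  gamma(0) = sigma^2 * (1 + sum_i theta_i^2).
  sum_i theta_i^2 = (0.701)^2 = 0.491401.
  gamma(0) = 2 * (1 + 0.491401) = 2 * 1.491401 = 2.982802, which rounds to 2.9828.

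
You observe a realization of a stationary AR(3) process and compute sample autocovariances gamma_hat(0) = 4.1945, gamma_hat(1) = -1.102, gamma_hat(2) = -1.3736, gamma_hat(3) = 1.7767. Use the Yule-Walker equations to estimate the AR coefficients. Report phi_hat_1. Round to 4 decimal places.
\hat\phi_{1} = -0.2690

The Yule-Walker equations for an AR(p) process read, in matrix form,
  Gamma_p phi = r_p,   with   (Gamma_p)_{ij} = gamma(|i - j|),
                       (r_p)_i = gamma(i),   i,j = 1..p.
Substitute the sample gammas (Toeplitz matrix and right-hand side of size 3):
  Gamma_p = [[4.1945, -1.102, -1.3736], [-1.102, 4.1945, -1.102], [-1.3736, -1.102, 4.1945]]
  r_p     = [-1.102, -1.3736, 1.7767]
Written out (R1..R3):
  (R1) 4.1945 phi_1 - 1.102 phi_2 - 1.3736 phi_3 = -1.102
  (R2) -1.102 phi_1 + 4.1945 phi_2 - 1.102 phi_3 = -1.3736
  (R3) -1.3736 phi_1 - 1.102 phi_2 + 4.1945 phi_3 = 1.7767
Gaussian elimination:
  R2 <- R2 - (-1.102/4.1945) R1 = R2 - (-0.262725) R1:  3.904977 phi_2 - 1.462879 phi_3 = -1.663123
  R3 <- R3 - (-1.3736/4.1945) R1 = R3 - (-0.327476) R1:  -1.462879 phi_2 + 3.744678 phi_3 = 1.415821
  R3 <- R3 - (-1.462879/3.904977) R2 = R3 - (-0.374619) R2:  3.196656 phi_3 = 0.792783
Back-substitution:
  phi_hat_3 = 0.792783 / 3.196656 = 0.248004
  phi_hat_2 = (-1.663123 - (-1.462879)(0.248004)) / 3.904977 = -0.332991
  phi_hat_1 = (-1.102 - (-1.102)(-0.332991) - (-1.3736)(0.248004)) / 4.1945 = -0.268995
So phi_hat = [-0.2690, -0.3330, 0.2480].
Therefore phi_hat_1 = -0.2690.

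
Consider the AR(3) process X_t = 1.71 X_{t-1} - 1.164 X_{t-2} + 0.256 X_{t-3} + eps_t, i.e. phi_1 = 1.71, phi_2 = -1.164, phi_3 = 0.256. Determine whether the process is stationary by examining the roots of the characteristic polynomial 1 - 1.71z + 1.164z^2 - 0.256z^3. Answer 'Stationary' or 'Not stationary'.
\text{Stationary}

The AR(p) characteristic polynomial is P(z) = 1 - 1.71z + 1.164z^2 - 0.256z^3.
Stationarity requires all roots to lie outside the unit circle, i.e. |z| > 1 for every root.
Degree 3: look for a simple real root z0 first, then factor out (1 - z/z0) and solve the remaining quadratic.
Testing z0 = 2.5: P(2.5) = 1 + (-1.71)(2.5) + (1.164)(2.5)^2 + (-0.256)(2.5)^3
  = 1 + (-4.275) + (7.275) + (-4) = 0.  So z_0 = 2.5 is a root, |z_0| = 2.5.
Divide out the factor (1 - 0.4 z) = (1 - z/z0) (since 1/z0 = 0.4):
  P(z) = (1 - 0.4 z)(1 + (-1.31) z + (0.64) z^2)
  [check: z-coef -1.31 - (0.4) = -1.71; z^2-coef 0.64 - (0.4)(-1.31) = 1.164; z^3-coef -(0.4)(0.64) = -0.256.]
Remaining roots from the quadratic factor 1 + (-1.31) z + (0.64) z^2:
  Set 1 + (-1.31) z + (0.64) z^2 = 0, i.e. a z^2 + b z + c = 0 with a = 0.64, b = -1.31, c = 1.
  Discriminant D = b^2 - 4ac = (-1.31)^2 - 4*(0.64)*1 = 1.7161 - (2.56) = -0.8439.
  D < 0, so the roots are the complex-conjugate pair z = (-b +/- i sqrt(-D)) / (2a) = 1.0234 +/- 0.7177i.
  For a conjugate pair |z|^2 = z * conj(z) = (product of roots) = c/a = 1/(0.64) = 1.5625, so |z| = sqrt(1.5625) = 1.25 for both roots.
Moduli of all roots: 2.5000, 1.2500, 1.2500.
All moduli strictly greater than 1? Yes.
Verdict: Stationary.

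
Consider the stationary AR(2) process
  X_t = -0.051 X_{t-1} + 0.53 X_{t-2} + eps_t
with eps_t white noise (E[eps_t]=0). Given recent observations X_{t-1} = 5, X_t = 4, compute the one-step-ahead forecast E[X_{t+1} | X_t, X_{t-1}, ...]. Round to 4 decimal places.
E[X_{t+1} \mid \mathcal F_t] = 2.4460

For an AR(p) model X_t = c + sum_i phi_i X_{t-i} + eps_t, the
one-step-ahead conditional mean is
  E[X_{t+1} | X_t, ...] = c + sum_i phi_i X_{t+1-i}.
Substitute known values:
  E[X_{t+1} | ...] = (-0.051) * (4) + (0.53) * (5)
                   = 2.4460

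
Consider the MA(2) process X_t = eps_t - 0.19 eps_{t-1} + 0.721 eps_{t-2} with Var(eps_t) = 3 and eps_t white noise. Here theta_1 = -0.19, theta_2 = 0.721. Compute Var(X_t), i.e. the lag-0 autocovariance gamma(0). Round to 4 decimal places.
\gamma(0) = 4.6678

For an MA(q) process X_t = eps_t + sum_i theta_i eps_{t-i} with
Var(eps_t) = sigma^2, the variance is
  gamma(0) = sigma^2 * (1 + sum_i theta_i^2).
  sum_i theta_i^2 = (-0.19)^2 + (0.721)^2 = 0.0361 + 0.519841 = 0.555941.
  gamma(0) = 3 * (1 + 0.555941) = 3 * 1.555941 = 4.667823, which rounds to 4.6678.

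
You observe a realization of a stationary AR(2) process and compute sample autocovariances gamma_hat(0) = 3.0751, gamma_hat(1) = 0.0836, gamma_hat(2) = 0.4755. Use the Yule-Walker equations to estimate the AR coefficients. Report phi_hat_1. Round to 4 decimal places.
\hat\phi_{1} = 0.0230

The Yule-Walker equations for an AR(p) process read, in matrix form,
  Gamma_p phi = r_p,   with   (Gamma_p)_{ij} = gamma(|i - j|),
                       (r_p)_i = gamma(i),   i,j = 1..p.
Substitute the sample gammas (Toeplitz matrix and right-hand side of size 2):
  Gamma_p = [[3.0751, 0.0836], [0.0836, 3.0751]]
  r_p     = [0.0836, 0.4755]
Written out:
  3.0751 phi_1 + 0.0836 phi_2 = 0.0836
  0.0836 phi_1 + 3.0751 phi_2 = 0.4755
Solve by Cramer's rule:
  det = gamma(0)^2 - gamma(1)^2 = (3.0751)^2 - (0.0836)^2 = 9.45624001 - 0.00698896 = 9.44925105
  phi_hat_1 = [gamma(1) gamma(0) - gamma(1) gamma(2)] / det = [(0.0836)(3.0751) - (0.0836)(0.4755)] / 9.44925105 = 0.21732656 / 9.44925105 = 0.023
  phi_hat_2 = [gamma(0) gamma(2) - gamma(1)^2] / det = [(3.0751)(0.4755) - (0.0836)^2] / 9.44925105 = 1.45522109 / 9.44925105 = 0.154
So phi_hat = [0.0230, 0.1540].
Therefore phi_hat_1 = 0.0230.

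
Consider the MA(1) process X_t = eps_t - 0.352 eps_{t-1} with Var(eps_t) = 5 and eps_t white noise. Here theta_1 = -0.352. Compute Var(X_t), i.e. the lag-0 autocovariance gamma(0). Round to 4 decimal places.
\gamma(0) = 5.6195

For an MA(q) process X_t = eps_t + sum_i theta_i eps_{t-i} with
Var(eps_t) = sigma^2, the variance is
  gamma(0) = sigma^2 * (1 + sum_i theta_i^2).
  sum_i theta_i^2 = (-0.352)^2 = 0.123904.
  gamma(0) = 5 * (1 + 0.123904) = 5 * 1.123904 = 5.61952, which rounds to 5.6195.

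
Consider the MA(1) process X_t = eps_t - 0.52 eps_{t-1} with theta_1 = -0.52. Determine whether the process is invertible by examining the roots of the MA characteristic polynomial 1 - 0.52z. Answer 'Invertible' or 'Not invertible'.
\text{Invertible}

The MA(q) characteristic polynomial is P(z) = 1 - 0.52z.
Invertibility requires all roots to lie outside the unit circle, i.e. |z| > 1 for every root.
This is linear in z: 1 + (-0.52) z = 0  =>  z = -1/(-0.52) = 1.923077,  |z| = 1.923077.
Moduli of all roots: 1.9231.
All moduli strictly greater than 1? Yes.
Verdict: Invertible.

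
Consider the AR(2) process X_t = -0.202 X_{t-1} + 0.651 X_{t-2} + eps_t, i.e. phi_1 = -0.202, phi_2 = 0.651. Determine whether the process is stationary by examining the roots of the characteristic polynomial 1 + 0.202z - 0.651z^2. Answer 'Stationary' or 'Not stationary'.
\text{Stationary}

The AR(p) characteristic polynomial is P(z) = 1 + 0.202z - 0.651z^2.
Stationarity requires all roots to lie outside the unit circle, i.e. |z| > 1 for every root.
Set 1 + (0.202) z + (-0.651) z^2 = 0, i.e. a z^2 + b z + c = 0 with a = -0.651, b = 0.202, c = 1.
Discriminant D = b^2 - 4ac = (0.202)^2 - 4*(-0.651)*1 = 0.040804 - (-2.604) = 2.644804.
D >= 0, so the roots are real: z = (-b +/- sqrt(D)) / (2a) = (-0.202 +/- 1.626285) / (-1.302).
  z_1 = (-0.202 + 1.626285) / (-1.302) = -1.0939,   |z_1| = 1.0939.
  z_2 = (-0.202 - 1.626285) / (-1.302) = 1.4042,   |z_2| = 1.4042.
Moduli of all roots: 1.0939, 1.4042.
All moduli strictly greater than 1? Yes.
Verdict: Stationary.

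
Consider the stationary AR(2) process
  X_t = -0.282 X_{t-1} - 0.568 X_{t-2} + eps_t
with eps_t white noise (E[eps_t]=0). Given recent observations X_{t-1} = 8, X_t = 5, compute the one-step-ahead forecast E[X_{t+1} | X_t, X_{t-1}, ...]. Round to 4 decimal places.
E[X_{t+1} \mid \mathcal F_t] = -5.9540

For an AR(p) model X_t = c + sum_i phi_i X_{t-i} + eps_t, the
one-step-ahead conditional mean is
  E[X_{t+1} | X_t, ...] = c + sum_i phi_i X_{t+1-i}.
Substitute known values:
  E[X_{t+1} | ...] = (-0.282) * (5) + (-0.568) * (8)
                   = -5.9540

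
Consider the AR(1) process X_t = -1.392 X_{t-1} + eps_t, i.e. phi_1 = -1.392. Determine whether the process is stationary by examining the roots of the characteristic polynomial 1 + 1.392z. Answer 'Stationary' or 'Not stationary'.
\text{Not stationary}

The AR(p) characteristic polynomial is P(z) = 1 + 1.392z.
Stationarity requires all roots to lie outside the unit circle, i.e. |z| > 1 for every root.
This is linear in z: 1 + (1.392) z = 0  =>  z = -1/(1.392) = -0.718391,  |z| = 0.718391.
Moduli of all roots: 0.7184.
All moduli strictly greater than 1? No.
Verdict: Not stationary.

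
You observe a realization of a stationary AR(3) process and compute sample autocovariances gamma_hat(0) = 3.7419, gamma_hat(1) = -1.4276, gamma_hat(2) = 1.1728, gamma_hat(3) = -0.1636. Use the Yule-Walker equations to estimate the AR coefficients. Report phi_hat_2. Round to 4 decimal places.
\hat\phi_{2} = 0.2440

The Yule-Walker equations for an AR(p) process read, in matrix form,
  Gamma_p phi = r_p,   with   (Gamma_p)_{ij} = gamma(|i - j|),
                       (r_p)_i = gamma(i),   i,j = 1..p.
Substitute the sample gammas (Toeplitz matrix and right-hand side of size 3):
  Gamma_p = [[3.7419, -1.4276, 1.1728], [-1.4276, 3.7419, -1.4276], [1.1728, -1.4276, 3.7419]]
  r_p     = [-1.4276, 1.1728, -0.1636]
Written out (R1..R3):
  (R1) 3.7419 phi_1 - 1.4276 phi_2 + 1.1728 phi_3 = -1.4276
  (R2) -1.4276 phi_1 + 3.7419 phi_2 - 1.4276 phi_3 = 1.1728
  (R3) 1.1728 phi_1 - 1.4276 phi_2 + 3.7419 phi_3 = -0.1636
Gaussian elimination:
  R2 <- R2 - (-1.4276/3.7419) R1 = R2 - (-0.381517) R1:  3.197246 phi_2 - 0.980156 phi_3 = 0.628146
  R3 <- R3 - (1.1728/3.7419) R1 = R3 - (0.313424) R1:  -0.980156 phi_2 + 3.374317 phi_3 = 0.283844
  R3 <- R3 - (-0.980156/3.197246) R2 = R3 - (-0.306563) R2:  3.073837 phi_3 = 0.47641
Back-substitution:
  phi_hat_3 = 0.47641 / 3.073837 = 0.154989
  phi_hat_2 = (0.628146 - (-0.980156)(0.154989)) / 3.197246 = 0.243978
  phi_hat_1 = (-1.4276 - (-1.4276)(0.243978) - (1.1728)(0.154989)) / 3.7419 = -0.337013
So phi_hat = [-0.3370, 0.2440, 0.1550].
Therefore phi_hat_2 = 0.2440.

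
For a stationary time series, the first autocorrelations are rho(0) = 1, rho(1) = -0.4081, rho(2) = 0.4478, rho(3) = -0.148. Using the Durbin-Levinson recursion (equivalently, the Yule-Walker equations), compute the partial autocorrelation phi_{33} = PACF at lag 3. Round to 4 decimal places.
\phi_{33} = 0.1500

The PACF at lag k is phi_{kk}, the last component of the solution
to the Yule-Walker system G_k phi = r_k where
  (G_k)_{ij} = rho(|i - j|), (r_k)_i = rho(i), i,j = 1..k.
Equivalently, Durbin-Levinson gives phi_{kk} iteratively:
  phi_{11} = rho(1)
  phi_{kk} = [rho(k) - sum_{j=1..k-1} phi_{k-1,j} rho(k-j)]
            / [1 - sum_{j=1..k-1} phi_{k-1,j} rho(j)],
  phi_{k,j} = phi_{k-1,j} - phi_{kk} phi_{k-1,k-j},  j = 1..k-1.
Step k = 1:
  phi_11 = rho(1) = -0.4081.
Step k = 2:
  phi_22 = [rho(2) - phi_11 rho(1)] / [1 - phi_11 rho(1)] = [0.4478 - (-0.4081)(-0.4081)] / [1 - (-0.4081)(-0.4081)]
         = 0.28125439 / 0.83345439 = 0.337456.
  Update: phi_21 = phi_11 - phi_22 phi_11 = -0.4081 - (0.337456)(-0.4081) = -0.270384.
Step k = 3:
  phi_33 = [rho(3) - phi_21 rho(2) - phi_22 rho(1)] / [1 - phi_21 rho(1) - phi_22 rho(2)]
    numerator   = -0.148 - (-0.270384)(0.4478) - (0.337456)(-0.4081) = 0.1107939
    denominator = 1 - (-0.270384)(-0.4081) - (0.337456)(0.4478) = 0.73854334
  phi_33 = 0.1107939 / 0.73854334 = 0.15.
Therefore phi_{33} = 0.1500.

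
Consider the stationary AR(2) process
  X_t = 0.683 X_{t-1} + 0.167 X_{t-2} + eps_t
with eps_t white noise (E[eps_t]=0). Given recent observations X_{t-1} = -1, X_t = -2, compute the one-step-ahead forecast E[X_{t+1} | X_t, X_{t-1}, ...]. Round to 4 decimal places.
E[X_{t+1} \mid \mathcal F_t] = -1.5330

For an AR(p) model X_t = c + sum_i phi_i X_{t-i} + eps_t, the
one-step-ahead conditional mean is
  E[X_{t+1} | X_t, ...] = c + sum_i phi_i X_{t+1-i}.
Substitute known values:
  E[X_{t+1} | ...] = (0.683) * (-2) + (0.167) * (-1)
                   = -1.5330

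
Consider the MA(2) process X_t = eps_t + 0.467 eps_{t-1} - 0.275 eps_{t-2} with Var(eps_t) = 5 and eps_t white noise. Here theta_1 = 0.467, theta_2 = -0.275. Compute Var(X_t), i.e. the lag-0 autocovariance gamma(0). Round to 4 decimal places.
\gamma(0) = 6.4686

For an MA(q) process X_t = eps_t + sum_i theta_i eps_{t-i} with
Var(eps_t) = sigma^2, the variance is
  gamma(0) = sigma^2 * (1 + sum_i theta_i^2).
  sum_i theta_i^2 = (0.467)^2 + (-0.275)^2 = 0.218089 + 0.075625 = 0.293714.
  gamma(0) = 5 * (1 + 0.293714) = 5 * 1.293714 = 6.46857, which rounds to 6.4686.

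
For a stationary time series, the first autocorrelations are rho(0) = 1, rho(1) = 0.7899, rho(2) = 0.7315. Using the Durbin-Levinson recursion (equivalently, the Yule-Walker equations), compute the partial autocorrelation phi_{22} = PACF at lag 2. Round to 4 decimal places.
\phi_{22} = 0.2860

The PACF at lag k is phi_{kk}, the last component of the solution
to the Yule-Walker system G_k phi = r_k where
  (G_k)_{ij} = rho(|i - j|), (r_k)_i = rho(i), i,j = 1..k.
Equivalently, Durbin-Levinson gives phi_{kk} iteratively:
  phi_{11} = rho(1)
  phi_{kk} = [rho(k) - sum_{j=1..k-1} phi_{k-1,j} rho(k-j)]
            / [1 - sum_{j=1..k-1} phi_{k-1,j} rho(j)],
  phi_{k,j} = phi_{k-1,j} - phi_{kk} phi_{k-1,k-j},  j = 1..k-1.
Step k = 1:
  phi_11 = rho(1) = 0.7899.
Step k = 2:
  phi_22 = [rho(2) - phi_11 rho(1)] / [1 - phi_11 rho(1)] = [0.7315 - (0.7899)(0.7899)] / [1 - (0.7899)(0.7899)]
         = 0.10755799 / 0.37605799 = 0.286.
Therefore phi_{22} = 0.2860.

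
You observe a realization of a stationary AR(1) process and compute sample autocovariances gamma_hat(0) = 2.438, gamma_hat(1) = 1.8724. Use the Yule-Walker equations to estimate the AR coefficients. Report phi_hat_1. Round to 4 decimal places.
\hat\phi_{1} = 0.7680

The Yule-Walker equations for an AR(p) process read, in matrix form,
  Gamma_p phi = r_p,   with   (Gamma_p)_{ij} = gamma(|i - j|),
                       (r_p)_i = gamma(i),   i,j = 1..p.
Substitute the sample gammas (Toeplitz matrix and right-hand side of size 1):
  Gamma_p = [[2.438]]
  r_p     = [1.8724]
With p = 1 this is the single equation gamma(0) phi_1 = gamma(1):
  phi_hat_1 = gamma(1) / gamma(0) = 1.8724 / 2.438 = 0.7680.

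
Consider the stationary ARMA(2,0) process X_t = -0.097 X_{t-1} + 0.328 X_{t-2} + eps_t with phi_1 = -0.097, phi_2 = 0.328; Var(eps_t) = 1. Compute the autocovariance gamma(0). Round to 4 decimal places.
\gamma(0) = 1.1444

Multiply the model equation by X_{t-k} and take expectations. With theta_0 = psi_0 = 1 and psi_j the MA(infinity) weights, this gives
  gamma(k) - sum_i phi_i gamma(k-i) = c_k,
  c_k = sigma^2 * sum_{j=k..q} theta_j psi_{j-k}   (c_k = 0 for k > q),
using gamma(-m) = gamma(m).
Pure AR (q = 0): c_0 = sigma^2 = 1, c_k = 0 for k >= 1.
Equations for k = 0, 1, 2 (AR order 2, c_2 = 0):
  (E0) gamma(0) = phi_1 gamma(1) + phi_2 gamma(2) + c_0
  (E1) gamma(1) = phi_1 gamma(0) + phi_2 gamma(1) + c_1
  (E2) gamma(2) = phi_1 gamma(1) + phi_2 gamma(0)
From (E1): gamma(1) = A gamma(0) + B with
  A = phi_1 / (1 - phi_2) = -0.097 / 0.672 = -0.144345,   B = c_1 / (1 - phi_2) = 0 / 0.672 = 0.
Insert (E2) into (E0): gamma(0) (1 - phi_2^2) = phi_1 (1 + phi_2) gamma(1) + c_0.
  phi_1 (1 + phi_2) = (-0.097)(1.328) = -0.128816,   1 - phi_2^2 = 0.892416.
Replace gamma(1) by A gamma(0) + B and collect gamma(0):
  gamma(0) [0.892416 - (-0.128816)(-0.144345)] = c_0 = 1
  gamma(0) * 0.873822 = 1
  gamma(0) = 1 / 0.873822 = 1.144398.
Therefore gamma(0) = 1.1444 (to 4 decimal places).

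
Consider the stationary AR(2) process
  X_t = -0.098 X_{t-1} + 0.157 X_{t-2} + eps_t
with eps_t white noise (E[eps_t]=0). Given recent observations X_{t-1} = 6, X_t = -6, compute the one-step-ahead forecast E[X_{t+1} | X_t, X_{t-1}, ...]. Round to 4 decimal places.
E[X_{t+1} \mid \mathcal F_t] = 1.5300

For an AR(p) model X_t = c + sum_i phi_i X_{t-i} + eps_t, the
one-step-ahead conditional mean is
  E[X_{t+1} | X_t, ...] = c + sum_i phi_i X_{t+1-i}.
Substitute known values:
  E[X_{t+1} | ...] = (-0.098) * (-6) + (0.157) * (6)
                   = 1.5300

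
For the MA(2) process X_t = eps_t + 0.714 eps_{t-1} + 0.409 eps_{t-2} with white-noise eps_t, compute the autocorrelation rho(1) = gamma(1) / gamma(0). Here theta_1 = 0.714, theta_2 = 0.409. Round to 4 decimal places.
\rho(1) = 0.5999

For an MA(q) process with theta_0 = 1, the autocovariance is
  gamma(k) = sigma^2 * sum_{i=0..q-k} theta_i * theta_{i+k},
and rho(k) = gamma(k) / gamma(0). Sigma^2 cancels.
  numerator   = (1)*(0.714) + (0.714)*(0.409) = 1.006026.
  denominator = (1)^2 + (0.714)^2 + (0.409)^2 = 1.677077.
  rho(1) = 1.006026 / 1.677077 = 0.5999.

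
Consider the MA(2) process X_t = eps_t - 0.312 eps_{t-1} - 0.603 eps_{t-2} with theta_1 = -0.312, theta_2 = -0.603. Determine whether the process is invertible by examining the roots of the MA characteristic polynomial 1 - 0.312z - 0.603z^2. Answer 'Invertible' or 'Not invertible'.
\text{Invertible}

The MA(q) characteristic polynomial is P(z) = 1 - 0.312z - 0.603z^2.
Invertibility requires all roots to lie outside the unit circle, i.e. |z| > 1 for every root.
Set 1 + (-0.312) z + (-0.603) z^2 = 0, i.e. a z^2 + b z + c = 0 with a = -0.603, b = -0.312, c = 1.
Discriminant D = b^2 - 4ac = (-0.312)^2 - 4*(-0.603)*1 = 0.097344 - (-2.412) = 2.509344.
D >= 0, so the roots are real: z = (-b +/- sqrt(D)) / (2a) = (0.312 +/- 1.584091) / (-1.206).
  z_1 = (0.312 + 1.584091) / (-1.206) = -1.5722,   |z_1| = 1.5722.
  z_2 = (0.312 - 1.584091) / (-1.206) = 1.0548,   |z_2| = 1.0548.
Moduli of all roots: 1.5722, 1.0548.
All moduli strictly greater than 1? Yes.
Verdict: Invertible.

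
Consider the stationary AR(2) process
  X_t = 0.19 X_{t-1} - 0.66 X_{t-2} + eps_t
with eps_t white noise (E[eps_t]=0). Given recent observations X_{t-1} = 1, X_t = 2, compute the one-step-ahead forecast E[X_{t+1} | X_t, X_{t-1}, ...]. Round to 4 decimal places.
E[X_{t+1} \mid \mathcal F_t] = -0.2800

For an AR(p) model X_t = c + sum_i phi_i X_{t-i} + eps_t, the
one-step-ahead conditional mean is
  E[X_{t+1} | X_t, ...] = c + sum_i phi_i X_{t+1-i}.
Substitute known values:
  E[X_{t+1} | ...] = (0.19) * (2) + (-0.66) * (1)
                   = -0.2800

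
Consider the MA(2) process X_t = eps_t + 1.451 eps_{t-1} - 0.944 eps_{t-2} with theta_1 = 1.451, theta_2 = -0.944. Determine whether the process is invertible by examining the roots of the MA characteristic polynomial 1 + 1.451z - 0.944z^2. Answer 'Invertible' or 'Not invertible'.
\text{Not invertible}

The MA(q) characteristic polynomial is P(z) = 1 + 1.451z - 0.944z^2.
Invertibility requires all roots to lie outside the unit circle, i.e. |z| > 1 for every root.
Set 1 + (1.451) z + (-0.944) z^2 = 0, i.e. a z^2 + b z + c = 0 with a = -0.944, b = 1.451, c = 1.
Discriminant D = b^2 - 4ac = (1.451)^2 - 4*(-0.944)*1 = 2.105401 - (-3.776) = 5.881401.
D >= 0, so the roots are real: z = (-b +/- sqrt(D)) / (2a) = (-1.451 +/- 2.42516) / (-1.888).
  z_1 = (-1.451 + 2.42516) / (-1.888) = -0.516,   |z_1| = 0.516.
  z_2 = (-1.451 - 2.42516) / (-1.888) = 2.0531,   |z_2| = 2.0531.
Moduli of all roots: 0.5160, 2.0531.
All moduli strictly greater than 1? No.
Verdict: Not invertible.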